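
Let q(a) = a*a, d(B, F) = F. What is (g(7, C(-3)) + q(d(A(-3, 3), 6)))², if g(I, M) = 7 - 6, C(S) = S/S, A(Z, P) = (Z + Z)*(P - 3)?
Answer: 1369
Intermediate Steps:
A(Z, P) = 2*Z*(-3 + P) (A(Z, P) = (2*Z)*(-3 + P) = 2*Z*(-3 + P))
C(S) = 1
g(I, M) = 1
q(a) = a²
(g(7, C(-3)) + q(d(A(-3, 3), 6)))² = (1 + 6²)² = (1 + 36)² = 37² = 1369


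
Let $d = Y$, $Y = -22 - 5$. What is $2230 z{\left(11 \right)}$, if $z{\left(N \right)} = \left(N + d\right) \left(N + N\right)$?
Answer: $-784960$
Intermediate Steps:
$Y = -27$
$d = -27$
$z{\left(N \right)} = 2 N \left(-27 + N\right)$ ($z{\left(N \right)} = \left(N - 27\right) \left(N + N\right) = \left(-27 + N\right) 2 N = 2 N \left(-27 + N\right)$)
$2230 z{\left(11 \right)} = 2230 \cdot 2 \cdot 11 \left(-27 + 11\right) = 2230 \cdot 2 \cdot 11 \left(-16\right) = 2230 \left(-352\right) = -784960$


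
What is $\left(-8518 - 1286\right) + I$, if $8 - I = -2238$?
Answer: $-7558$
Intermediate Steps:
$I = 2246$ ($I = 8 - -2238 = 8 + 2238 = 2246$)
$\left(-8518 - 1286\right) + I = \left(-8518 - 1286\right) + 2246 = -9804 + 2246 = -7558$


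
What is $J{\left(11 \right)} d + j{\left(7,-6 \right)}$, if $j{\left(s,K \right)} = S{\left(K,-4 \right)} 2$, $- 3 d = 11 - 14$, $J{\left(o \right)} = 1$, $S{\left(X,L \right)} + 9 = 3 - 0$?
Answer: $-11$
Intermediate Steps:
$S{\left(X,L \right)} = -6$ ($S{\left(X,L \right)} = -9 + \left(3 - 0\right) = -9 + \left(3 + 0\right) = -9 + 3 = -6$)
$d = 1$ ($d = - \frac{11 - 14}{3} = \left(- \frac{1}{3}\right) \left(-3\right) = 1$)
$j{\left(s,K \right)} = -12$ ($j{\left(s,K \right)} = \left(-6\right) 2 = -12$)
$J{\left(11 \right)} d + j{\left(7,-6 \right)} = 1 \cdot 1 - 12 = 1 - 12 = -11$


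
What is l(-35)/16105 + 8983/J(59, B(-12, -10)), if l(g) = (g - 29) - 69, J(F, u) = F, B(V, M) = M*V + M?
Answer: 144663368/950195 ≈ 152.25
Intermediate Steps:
B(V, M) = M + M*V
l(g) = -98 + g (l(g) = (-29 + g) - 69 = -98 + g)
l(-35)/16105 + 8983/J(59, B(-12, -10)) = (-98 - 35)/16105 + 8983/59 = -133*1/16105 + 8983*(1/59) = -133/16105 + 8983/59 = 144663368/950195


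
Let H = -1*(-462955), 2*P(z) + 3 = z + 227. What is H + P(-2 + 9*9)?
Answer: 926213/2 ≈ 4.6311e+5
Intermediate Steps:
P(z) = 112 + z/2 (P(z) = -3/2 + (z + 227)/2 = -3/2 + (227 + z)/2 = -3/2 + (227/2 + z/2) = 112 + z/2)
H = 462955
H + P(-2 + 9*9) = 462955 + (112 + (-2 + 9*9)/2) = 462955 + (112 + (-2 + 81)/2) = 462955 + (112 + (½)*79) = 462955 + (112 + 79/2) = 462955 + 303/2 = 926213/2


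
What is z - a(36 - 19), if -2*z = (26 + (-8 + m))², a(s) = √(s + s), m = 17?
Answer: -1225/2 - √34 ≈ -618.33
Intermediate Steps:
a(s) = √2*√s (a(s) = √(2*s) = √2*√s)
z = -1225/2 (z = -(26 + (-8 + 17))²/2 = -(26 + 9)²/2 = -½*35² = -½*1225 = -1225/2 ≈ -612.50)
z - a(36 - 19) = -1225/2 - √2*√(36 - 19) = -1225/2 - √2*√17 = -1225/2 - √34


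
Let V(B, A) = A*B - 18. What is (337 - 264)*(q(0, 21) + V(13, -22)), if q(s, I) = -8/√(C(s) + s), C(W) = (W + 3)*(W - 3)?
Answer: -22192 + 584*I/3 ≈ -22192.0 + 194.67*I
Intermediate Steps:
C(W) = (-3 + W)*(3 + W) (C(W) = (3 + W)*(-3 + W) = (-3 + W)*(3 + W))
V(B, A) = -18 + A*B
q(s, I) = -8/√(-9 + s + s²) (q(s, I) = -8/√((-9 + s²) + s) = -8/√(-9 + s + s²))
(337 - 264)*(q(0, 21) + V(13, -22)) = (337 - 264)*(-8/√(-9 + 0 + 0²) + (-18 - 22*13)) = 73*(-8/√(-9 + 0 + 0) + (-18 - 286)) = 73*(-(-8)*I/3 - 304) = 73*(8*I/3 - 304) = 73*(-304 + 8*I/3) = -22192 + 584*I/3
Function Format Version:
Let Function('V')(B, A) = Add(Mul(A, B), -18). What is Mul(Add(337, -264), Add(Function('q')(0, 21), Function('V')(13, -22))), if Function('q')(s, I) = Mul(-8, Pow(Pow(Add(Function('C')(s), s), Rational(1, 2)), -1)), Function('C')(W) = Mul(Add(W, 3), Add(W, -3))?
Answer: Add(-22192, Mul(Rational(584, 3), I)) ≈ Add(-22192., Mul(194.67, I))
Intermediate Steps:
Function('C')(W) = Mul(Add(-3, W), Add(3, W)) (Function('C')(W) = Mul(Add(3, W), Add(-3, W)) = Mul(Add(-3, W), Add(3, W)))
Function('V')(B, A) = Add(-18, Mul(A, B))
Function('q')(s, I) = Mul(-8, Pow(Add(-9, s, Pow(s, 2)), Rational(-1, 2))) (Function('q')(s, I) = Mul(-8, Pow(Pow(Add(Add(-9, Pow(s, 2)), s), Rational(1, 2)), -1)) = Mul(-8, Pow(Pow(Add(-9, s, Pow(s, 2)), Rational(1, 2)), -1)) = Mul(-8, Pow(Add(-9, s, Pow(s, 2)), Rational(-1, 2))))
Mul(Add(337, -264), Add(Function('q')(0, 21), Function('V')(13, -22))) = Mul(Add(337, -264), Add(Mul(-8, Pow(Add(-9, 0, Pow(0, 2)), Rational(-1, 2))), Add(-18, Mul(-22, 13)))) = Mul(73, Add(Mul(-8, Pow(Add(-9, 0, 0), Rational(-1, 2))), Add(-18, -286))) = Mul(73, Add(Mul(-8, Pow(-9, Rational(-1, 2))), -304)) = Mul(73, Add(Mul(-8, Mul(Rational(-1, 3), I)), -304)) = Mul(73, Add(Mul(Rational(8, 3), I), -304)) = Mul(73, Add(-304, Mul(Rational(8, 3), I))) = Add(-22192, Mul(Rational(584, 3), I))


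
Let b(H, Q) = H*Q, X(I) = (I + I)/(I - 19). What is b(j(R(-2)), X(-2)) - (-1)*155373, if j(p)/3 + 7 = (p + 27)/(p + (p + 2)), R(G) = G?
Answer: 1087533/7 ≈ 1.5536e+5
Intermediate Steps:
X(I) = 2*I/(-19 + I) (X(I) = (2*I)/(-19 + I) = 2*I/(-19 + I))
j(p) = -21 + 3*(27 + p)/(2 + 2*p) (j(p) = -21 + 3*((p + 27)/(p + (p + 2))) = -21 + 3*((27 + p)/(p + (2 + p))) = -21 + 3*((27 + p)/(2 + 2*p)) = -21 + 3*(27 + p)/(2 + 2*p))
b(j(R(-2)), X(-2)) - (-1)*155373 = (39*(1 - 1*(-2))/(2*(1 - 2)))*(2*(-2)/(-19 - 2)) - (-1)*155373 = ((39/2)*(1 + 2)/(-1))*(2*(-2)/(-21)) - 1*(-155373) = ((39/2)*(-1)*3)*(2*(-2)*(-1/21)) + 155373 = -117/2*4/21 + 155373 = -78/7 + 155373 = 1087533/7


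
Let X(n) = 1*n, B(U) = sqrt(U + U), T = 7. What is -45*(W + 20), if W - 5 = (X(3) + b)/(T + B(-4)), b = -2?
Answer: 90*(-25*sqrt(2) + 88*I)/(-7*I + 2*sqrt(2)) ≈ -1130.5 + 2.233*I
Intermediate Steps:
B(U) = sqrt(2)*sqrt(U) (B(U) = sqrt(2*U) = sqrt(2)*sqrt(U))
X(n) = n
W = 5 + 1/(7 + 2*I*sqrt(2)) (W = 5 + (3 - 2)/(7 + sqrt(2)*sqrt(-4)) = 5 + 1/(7 + sqrt(2)*(2*I)) = 5 + 1/(7 + 2*I*sqrt(2)) ≈ 5.1228 - 0.049622*I)
-45*(W + 20) = -45*((292/57 - 2*I*sqrt(2)/57) + 20) = -45*(1432/57 - 2*I*sqrt(2)/57) = -21480/19 + 30*I*sqrt(2)/19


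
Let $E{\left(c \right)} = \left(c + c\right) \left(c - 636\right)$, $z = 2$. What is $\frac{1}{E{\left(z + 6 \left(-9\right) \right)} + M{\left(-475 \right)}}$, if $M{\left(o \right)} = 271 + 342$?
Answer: $\frac{1}{72165} \approx 1.3857 \cdot 10^{-5}$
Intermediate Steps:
$M{\left(o \right)} = 613$
$E{\left(c \right)} = 2 c \left(-636 + c\right)$
$\frac{1}{E{\left(z + 6 \left(-9\right) \right)} + M{\left(-475 \right)}} = \frac{1}{2 \left(2 + 6 \left(-9\right)\right) \left(-636 + \left(2 + 6 \left(-9\right)\right)\right) + 613} = \frac{1}{2 \left(2 - 54\right) \left(-636 + \left(2 - 54\right)\right) + 613} = \frac{1}{2 \left(-52\right) \left(-636 - 52\right) + 613} = \frac{1}{2 \left(-52\right) \left(-688\right) + 613} = \frac{1}{71552 + 613} = \frac{1}{72165}$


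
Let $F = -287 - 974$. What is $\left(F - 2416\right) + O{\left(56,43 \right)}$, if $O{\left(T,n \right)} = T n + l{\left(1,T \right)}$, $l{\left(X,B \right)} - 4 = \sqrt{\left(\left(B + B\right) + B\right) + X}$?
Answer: $-1252$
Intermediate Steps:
$l{\left(X,B \right)} = 4 + \sqrt{X + 3 B}$ ($l{\left(X,B \right)} = 4 + \sqrt{\left(\left(B + B\right) + B\right) + X} = 4 + \sqrt{\left(2 B + B\right) + X} = 4 + \sqrt{3 B + X} = 4 + \sqrt{X + 3 B}$)
$O{\left(T,n \right)} = 4 + \sqrt{1 + 3 T} + T n$ ($O{\left(T,n \right)} = T n + \left(4 + \sqrt{1 + 3 T}\right) = 4 + \sqrt{1 + 3 T} + T n$)
$F = -1261$ ($F = -287 - 974 = -1261$)
$\left(F - 2416\right) + O{\left(56,43 \right)} = \left(-1261 - 2416\right) + \left(4 + \sqrt{1 + 3 \cdot 56} + 56 \cdot 43\right) = -3677 + \left(4 + \sqrt{1 + 168} + 2408\right) = -3677 + \left(4 + \sqrt{169} + 2408\right) = -3677 + \left(4 + 13 + 2408\right) = -3677 + 2425 = -1252$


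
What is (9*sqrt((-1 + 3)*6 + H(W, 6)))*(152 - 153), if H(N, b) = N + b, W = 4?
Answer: -9*sqrt(22) ≈ -42.214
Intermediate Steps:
(9*sqrt((-1 + 3)*6 + H(W, 6)))*(152 - 153) = (9*sqrt((-1 + 3)*6 + (4 + 6)))*(152 - 153) = (9*sqrt(2*6 + 10))*(-1) = (9*sqrt(12 + 10))*(-1) = (9*sqrt(22))*(-1) = -9*sqrt(22)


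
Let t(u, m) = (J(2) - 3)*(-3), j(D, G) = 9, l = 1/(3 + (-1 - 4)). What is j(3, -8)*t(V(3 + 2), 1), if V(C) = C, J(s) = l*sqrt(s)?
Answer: 81 + 27*sqrt(2)/2 ≈ 100.09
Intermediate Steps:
l = -1/2 (l = 1/(3 - 5) = 1/(-2) = -1/2 ≈ -0.50000)
J(s) = -sqrt(s)/2
t(u, m) = 9 + 3*sqrt(2)/2 (t(u, m) = (-sqrt(2)/2 - 3)*(-3) = (-3 - sqrt(2)/2)*(-3) = 9 + 3*sqrt(2)/2)
j(3, -8)*t(V(3 + 2), 1) = 9*(9 + 3*sqrt(2)/2) = 81 + 27*sqrt(2)/2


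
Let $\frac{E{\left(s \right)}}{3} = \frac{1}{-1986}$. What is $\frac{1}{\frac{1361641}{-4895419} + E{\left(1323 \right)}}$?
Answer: $- \frac{3240767378}{906301761} \approx -3.5758$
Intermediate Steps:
$E{\left(s \right)} = - \frac{1}{662}$ ($E{\left(s \right)} = \frac{3}{-1986} = 3 \left(- \frac{1}{1986}\right) = - \frac{1}{662}$)
$\frac{1}{\frac{1361641}{-4895419} + E{\left(1323 \right)}} = \frac{1}{\frac{1361641}{-4895419} - \frac{1}{662}} = \frac{1}{1361641 \left(- \frac{1}{4895419}\right) - \frac{1}{662}} = \frac{1}{- \frac{1361641}{4895419} - \frac{1}{662}} = \frac{1}{- \frac{906301761}{3240767378}} = - \frac{3240767378}{906301761}$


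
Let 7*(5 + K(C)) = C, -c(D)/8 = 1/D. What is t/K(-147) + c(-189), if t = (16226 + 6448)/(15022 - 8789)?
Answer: -1494461/15314481 ≈ -0.097585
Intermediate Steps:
c(D) = -8/D
K(C) = -5 + C/7
t = 22674/6233 ≈ 3.6377
t/K(-147) + c(-189) = 22674/(6233*(-5 + (⅐)*(-147))) - 8/(-189) = 22674/(6233*(-5 - 21)) - 8*(-1/189) = (22674/6233)/(-26) + 8/189 = (22674/6233)*(-1/26) + 8/189 = -11337/81029 + 8/189 = -1494461/15314481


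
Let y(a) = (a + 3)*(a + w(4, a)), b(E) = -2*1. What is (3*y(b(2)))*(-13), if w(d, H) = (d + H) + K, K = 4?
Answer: -156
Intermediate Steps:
b(E) = -2
w(d, H) = 4 + H + d (w(d, H) = (d + H) + 4 = (H + d) + 4 = 4 + H + d)
y(a) = (3 + a)*(8 + 2*a) (y(a) = (a + 3)*(a + (4 + a + 4)) = (3 + a)*(a + (8 + a)) = (3 + a)*(8 + 2*a))
(3*y(b(2)))*(-13) = (3*(24 + 2*(-2)² + 14*(-2)))*(-13) = (3*(24 + 2*4 - 28))*(-13) = (3*(24 + 8 - 28))*(-13) = (3*4)*(-13) = 12*(-13) = -156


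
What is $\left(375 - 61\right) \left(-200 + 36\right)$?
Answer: $-51496$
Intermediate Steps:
$\left(375 - 61\right) \left(-200 + 36\right) = 314 \left(-164\right) = -51496$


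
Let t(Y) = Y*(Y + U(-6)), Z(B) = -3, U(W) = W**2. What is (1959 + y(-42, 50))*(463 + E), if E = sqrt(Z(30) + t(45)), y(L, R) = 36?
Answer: 923685 + 1995*sqrt(3642) ≈ 1.0441e+6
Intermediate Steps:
t(Y) = Y*(36 + Y) (t(Y) = Y*(Y + (-6)**2) = Y*(Y + 36) = Y*(36 + Y))
E = sqrt(3642) (E = sqrt(-3 + 45*(36 + 45)) = sqrt(-3 + 45*81) = sqrt(-3 + 3645) = sqrt(3642) ≈ 60.349)
(1959 + y(-42, 50))*(463 + E) = (1959 + 36)*(463 + sqrt(3642)) = 1995*(463 + sqrt(3642)) = 923685 + 1995*sqrt(3642)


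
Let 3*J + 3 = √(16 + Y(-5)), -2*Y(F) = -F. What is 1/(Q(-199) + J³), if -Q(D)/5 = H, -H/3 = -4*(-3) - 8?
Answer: 436/23519 - 18*√6/23519 ≈ 0.016664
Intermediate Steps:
H = -12 (H = -3*(-4*(-3) - 8) = -3*(12 - 8) = -3*4 = -12)
Y(F) = F/2 (Y(F) = -(-1)*F/2 = F/2)
J = -1 + √6/2 (J = -1 + √(16 + (½)*(-5))/3 = -1 + √(16 - 5/2)/3 = -1 + √(27/2)/3 = -1 + (3*√6/2)/3 = -1 + √6/2 ≈ 0.22474)
Q(D) = 60 (Q(D) = -5*(-12) = 60)
1/(Q(-199) + J³) = 1/(60 + (-1 + √6/2)³)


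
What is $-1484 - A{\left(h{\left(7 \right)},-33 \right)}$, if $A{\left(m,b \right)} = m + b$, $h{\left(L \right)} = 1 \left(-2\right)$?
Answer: $-1449$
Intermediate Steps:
$h{\left(L \right)} = -2$
$A{\left(m,b \right)} = b + m$
$-1484 - A{\left(h{\left(7 \right)},-33 \right)} = -1484 - \left(-33 - 2\right) = -1484 - -35 = -1484 + 35 = -1449$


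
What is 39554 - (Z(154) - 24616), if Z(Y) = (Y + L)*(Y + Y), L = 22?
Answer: 9962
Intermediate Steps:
Z(Y) = 2*Y*(22 + Y) (Z(Y) = (Y + 22)*(Y + Y) = (22 + Y)*(2*Y) = 2*Y*(22 + Y))
39554 - (Z(154) - 24616) = 39554 - (2*154*(22 + 154) - 24616) = 39554 - (2*154*176 - 24616) = 39554 - (54208 - 24616) = 39554 - 1*29592 = 39554 - 29592 = 9962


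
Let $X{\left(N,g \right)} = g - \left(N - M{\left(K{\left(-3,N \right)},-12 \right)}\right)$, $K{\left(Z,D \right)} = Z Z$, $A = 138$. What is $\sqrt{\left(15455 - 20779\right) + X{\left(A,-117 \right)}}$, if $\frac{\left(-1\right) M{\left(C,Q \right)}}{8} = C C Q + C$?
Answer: $5 \sqrt{85} \approx 46.098$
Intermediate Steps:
$K{\left(Z,D \right)} = Z^{2}$
$M{\left(C,Q \right)} = - 8 C - 8 Q C^{2}$ ($M{\left(C,Q \right)} = - 8 \left(C C Q + C\right) = - 8 \left(C^{2} Q + C\right) = - 8 \left(Q C^{2} + C\right) = - 8 \left(C + Q C^{2}\right) = - 8 C - 8 Q C^{2}$)
$X{\left(N,g \right)} = 7704 + g - N$ ($X{\left(N,g \right)} = g - \left(N + 8 \left(-3\right)^{2} \left(1 + \left(-3\right)^{2} \left(-12\right)\right)\right) = g - \left(N + 72 \left(1 + 9 \left(-12\right)\right)\right) = g - \left(N + 72 \left(1 - 108\right)\right) = g - \left(-7704 + N\right) = 7704 + g - N$)
$\sqrt{\left(15455 - 20779\right) + X{\left(A,-117 \right)}} = \sqrt{\left(15455 - 20779\right) - -7449} = \sqrt{-5324 + 7449} = \sqrt{2125} = 5 \sqrt{85}$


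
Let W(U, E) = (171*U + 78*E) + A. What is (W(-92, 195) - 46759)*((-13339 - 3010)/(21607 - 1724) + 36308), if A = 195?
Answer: -33991176927890/19883 ≈ -1.7096e+9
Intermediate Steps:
W(U, E) = 195 + 78*E + 171*U (W(U, E) = (171*U + 78*E) + 195 = (78*E + 171*U) + 195 = 195 + 78*E + 171*U)
(W(-92, 195) - 46759)*((-13339 - 3010)/(21607 - 1724) + 36308) = ((195 + 78*195 + 171*(-92)) - 46759)*((-13339 - 3010)/(21607 - 1724) + 36308) = ((195 + 15210 - 15732) - 46759)*(-16349/19883 + 36308) = (-327 - 46759)*(-16349*1/19883 + 36308) = -47086*(-16349/19883 + 36308) = -47086*721895615/19883 = -33991176927890/19883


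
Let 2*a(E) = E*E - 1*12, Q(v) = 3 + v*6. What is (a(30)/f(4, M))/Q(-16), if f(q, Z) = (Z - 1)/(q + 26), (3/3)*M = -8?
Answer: 1480/93 ≈ 15.914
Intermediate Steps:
M = -8
Q(v) = 3 + 6*v
f(q, Z) = (-1 + Z)/(26 + q)
a(E) = -6 + E²/2 (a(E) = (E*E - 1*12)/2 = (E² - 12)/2 = (-12 + E²)/2 = -6 + E²/2)
(a(30)/f(4, M))/Q(-16) = ((-6 + (½)*30²)/(((-1 - 8)/(26 + 4))))/(3 + 6*(-16)) = ((-6 + (½)*900)/((-9/30)))/(3 - 96) = ((-6 + 450)/(((1/30)*(-9))))/(-93) = (444/(-3/10))*(-1/93) = (444*(-10/3))*(-1/93) = -1480*(-1/93) = 1480/93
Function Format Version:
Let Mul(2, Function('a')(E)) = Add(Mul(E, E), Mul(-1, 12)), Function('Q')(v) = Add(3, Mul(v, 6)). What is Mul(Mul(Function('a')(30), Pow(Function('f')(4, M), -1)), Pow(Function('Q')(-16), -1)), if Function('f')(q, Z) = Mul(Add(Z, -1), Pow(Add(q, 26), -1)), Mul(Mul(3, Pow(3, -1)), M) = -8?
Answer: Rational(1480, 93) ≈ 15.914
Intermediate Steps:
M = -8
Function('Q')(v) = Add(3, Mul(6, v))
Function('f')(q, Z) = Mul(Pow(Add(26, q), -1), Add(-1, Z)) (Function('f')(q, Z) = Mul(Add(-1, Z), Pow(Add(26, q), -1)) = Mul(Pow(Add(26, q), -1), Add(-1, Z)))
Function('a')(E) = Add(-6, Mul(Rational(1, 2), Pow(E, 2))) (Function('a')(E) = Mul(Rational(1, 2), Add(Mul(E, E), Mul(-1, 12))) = Mul(Rational(1, 2), Add(Pow(E, 2), -12)) = Mul(Rational(1, 2), Add(-12, Pow(E, 2))) = Add(-6, Mul(Rational(1, 2), Pow(E, 2))))
Mul(Mul(Function('a')(30), Pow(Function('f')(4, M), -1)), Pow(Function('Q')(-16), -1)) = Mul(Mul(Add(-6, Mul(Rational(1, 2), Pow(30, 2))), Pow(Mul(Pow(Add(26, 4), -1), Add(-1, -8)), -1)), Pow(Add(3, Mul(6, -16)), -1)) = Mul(Mul(Add(-6, Mul(Rational(1, 2), 900)), Pow(Mul(Pow(30, -1), -9), -1)), Pow(Add(3, -96), -1)) = Mul(Mul(Add(-6, 450), Pow(Mul(Rational(1, 30), -9), -1)), Pow(-93, -1)) = Mul(Mul(444, Pow(Rational(-3, 10), -1)), Rational(-1, 93)) = Mul(Mul(444, Rational(-10, 3)), Rational(-1, 93)) = Mul(-1480, Rational(-1, 93)) = Rational(1480, 93)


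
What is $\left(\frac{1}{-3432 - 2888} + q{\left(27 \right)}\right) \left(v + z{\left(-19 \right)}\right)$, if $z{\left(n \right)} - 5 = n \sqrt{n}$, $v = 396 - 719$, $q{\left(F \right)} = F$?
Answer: $- \frac{27131601}{3160} - \frac{3242141 i \sqrt{19}}{6320} \approx -8586.0 - 2236.1 i$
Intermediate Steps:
$v = -323$ ($v = 396 - 719 = -323$)
$z{\left(n \right)} = 5 + n^{\frac{3}{2}}$ ($z{\left(n \right)} = 5 + n \sqrt{n} = 5 + n^{\frac{3}{2}}$)
$\left(\frac{1}{-3432 - 2888} + q{\left(27 \right)}\right) \left(v + z{\left(-19 \right)}\right) = \left(\frac{1}{-3432 - 2888} + 27\right) \left(-323 + \left(5 + \left(-19\right)^{\frac{3}{2}}\right)\right) = \left(\frac{1}{-6320} + 27\right) \left(-323 + \left(5 - 19 i \sqrt{19}\right)\right) = \left(- \frac{1}{6320} + 27\right) \left(-318 - 19 i \sqrt{19}\right) = \frac{170639 \left(-318 - 19 i \sqrt{19}\right)}{6320} = - \frac{27131601}{3160} - \frac{3242141 i \sqrt{19}}{6320}$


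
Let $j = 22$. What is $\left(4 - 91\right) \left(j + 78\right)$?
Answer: $-8700$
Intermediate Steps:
$\left(4 - 91\right) \left(j + 78\right) = \left(4 - 91\right) \left(22 + 78\right) = \left(-87\right) 100 = -8700$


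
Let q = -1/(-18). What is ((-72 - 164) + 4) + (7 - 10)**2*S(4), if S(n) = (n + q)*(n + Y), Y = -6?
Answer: -305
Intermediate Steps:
q = 1/18 (q = -1*(-1/18) = 1/18 ≈ 0.055556)
S(n) = (-6 + n)*(1/18 + n) (S(n) = (n + 1/18)*(n - 6) = (1/18 + n)*(-6 + n) = (-6 + n)*(1/18 + n))
((-72 - 164) + 4) + (7 - 10)**2*S(4) = ((-72 - 164) + 4) + (7 - 10)**2*(-1/3 + 4**2 - 107/18*4) = (-236 + 4) + (-3)**2*(-1/3 + 16 - 214/9) = -232 + 9*(-73/9) = -232 - 73 = -305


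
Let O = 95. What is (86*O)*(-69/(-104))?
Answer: 281865/52 ≈ 5420.5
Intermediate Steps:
(86*O)*(-69/(-104)) = (86*95)*(-69/(-104)) = 8170*(-69*(-1/104)) = 8170*(69/104) = 281865/52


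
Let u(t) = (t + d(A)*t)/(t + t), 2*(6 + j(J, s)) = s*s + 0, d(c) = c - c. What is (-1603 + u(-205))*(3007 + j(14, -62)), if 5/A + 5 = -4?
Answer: -15778215/2 ≈ -7.8891e+6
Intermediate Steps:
A = -5/9 (A = 5/(-5 - 4) = 5/(-9) = 5*(-1/9) = -5/9 ≈ -0.55556)
d(c) = 0
j(J, s) = -6 + s**2/2 (j(J, s) = -6 + (s*s + 0)/2 = -6 + (s**2 + 0)/2 = -6 + s**2/2)
u(t) = 1/2 (u(t) = (t + 0*t)/(t + t) = (t + 0)/((2*t)) = t*(1/(2*t)) = 1/2)
(-1603 + u(-205))*(3007 + j(14, -62)) = (-1603 + 1/2)*(3007 + (-6 + (1/2)*(-62)**2)) = -3205*(3007 + (-6 + (1/2)*3844))/2 = -3205*(3007 + (-6 + 1922))/2 = -3205*(3007 + 1916)/2 = -3205/2*4923 = -15778215/2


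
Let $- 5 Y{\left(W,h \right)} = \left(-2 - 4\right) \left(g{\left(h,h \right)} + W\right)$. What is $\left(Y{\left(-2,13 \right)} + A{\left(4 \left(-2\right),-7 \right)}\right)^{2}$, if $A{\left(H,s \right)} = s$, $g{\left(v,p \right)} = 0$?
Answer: $\frac{2209}{25} \approx 88.36$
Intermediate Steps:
$Y{\left(W,h \right)} = \frac{6 W}{5}$ ($Y{\left(W,h \right)} = - \frac{\left(-2 - 4\right) \left(0 + W\right)}{5} = - \frac{\left(-6\right) W}{5} = \frac{6 W}{5}$)
$\left(Y{\left(-2,13 \right)} + A{\left(4 \left(-2\right),-7 \right)}\right)^{2} = \left(\frac{6}{5} \left(-2\right) - 7\right)^{2} = \left(- \frac{12}{5} - 7\right)^{2} = \left(- \frac{47}{5}\right)^{2} = \frac{2209}{25}$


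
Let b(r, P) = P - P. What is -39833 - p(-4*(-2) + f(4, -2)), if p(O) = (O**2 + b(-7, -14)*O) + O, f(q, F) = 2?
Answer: -39943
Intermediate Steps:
b(r, P) = 0
p(O) = O + O**2 (p(O) = (O**2 + 0*O) + O = (O**2 + 0) + O = O**2 + O = O + O**2)
-39833 - p(-4*(-2) + f(4, -2)) = -39833 - (-4*(-2) + 2)*(1 + (-4*(-2) + 2)) = -39833 - (8 + 2)*(1 + (8 + 2)) = -39833 - 10*(1 + 10) = -39833 - 10*11 = -39833 - 1*110 = -39833 - 110 = -39943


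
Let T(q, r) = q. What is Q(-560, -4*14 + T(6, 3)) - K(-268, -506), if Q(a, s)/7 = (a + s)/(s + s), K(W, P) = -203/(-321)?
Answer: 135037/3210 ≈ 42.068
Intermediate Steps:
K(W, P) = 203/321 (K(W, P) = -203*(-1/321) = 203/321)
Q(a, s) = 7*(a + s)/(2*s) (Q(a, s) = 7*((a + s)/(s + s)) = 7*((a + s)/((2*s))) = 7*((a + s)*(1/(2*s))) = 7*((a + s)/(2*s)) = 7*(a + s)/(2*s))
Q(-560, -4*14 + T(6, 3)) - K(-268, -506) = 7*(-560 + (-4*14 + 6))/(2*(-4*14 + 6)) - 1*203/321 = 7*(-560 + (-56 + 6))/(2*(-56 + 6)) - 203/321 = (7/2)*(-560 - 50)/(-50) - 203/321 = (7/2)*(-1/50)*(-610) - 203/321 = 427/10 - 203/321 = 135037/3210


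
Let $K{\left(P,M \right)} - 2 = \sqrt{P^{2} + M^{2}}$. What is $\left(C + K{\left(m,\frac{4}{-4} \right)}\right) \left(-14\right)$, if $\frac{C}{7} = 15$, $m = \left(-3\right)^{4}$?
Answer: $-1498 - 14 \sqrt{6562} \approx -2632.1$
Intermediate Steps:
$m = 81$
$C = 105$ ($C = 7 \cdot 15 = 105$)
$K{\left(P,M \right)} = 2 + \sqrt{M^{2} + P^{2}}$ ($K{\left(P,M \right)} = 2 + \sqrt{P^{2} + M^{2}} = 2 + \sqrt{M^{2} + P^{2}}$)
$\left(C + K{\left(m,\frac{4}{-4} \right)}\right) \left(-14\right) = \left(105 + \left(2 + \sqrt{\left(\frac{4}{-4}\right)^{2} + 81^{2}}\right)\right) \left(-14\right) = \left(105 + \left(2 + \sqrt{\left(4 \left(- \frac{1}{4}\right)\right)^{2} + 6561}\right)\right) \left(-14\right) = \left(105 + \left(2 + \sqrt{\left(-1\right)^{2} + 6561}\right)\right) \left(-14\right) = \left(105 + \left(2 + \sqrt{1 + 6561}\right)\right) \left(-14\right) = \left(105 + \left(2 + \sqrt{6562}\right)\right) \left(-14\right) = \left(107 + \sqrt{6562}\right) \left(-14\right) = -1498 - 14 \sqrt{6562}$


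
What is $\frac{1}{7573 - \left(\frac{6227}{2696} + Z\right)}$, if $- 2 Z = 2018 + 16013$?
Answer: $\frac{2696}{44716369} \approx 6.0291 \cdot 10^{-5}$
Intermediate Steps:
$Z = - \frac{18031}{2}$ ($Z = - \frac{2018 + 16013}{2} = \left(- \frac{1}{2}\right) 18031 = - \frac{18031}{2} \approx -9015.5$)
$\frac{1}{7573 - \left(\frac{6227}{2696} + Z\right)} = \frac{1}{7573 + \left(\frac{31135}{-13480} - - \frac{18031}{2}\right)} = \frac{1}{7573 + \left(31135 \left(- \frac{1}{13480}\right) + \frac{18031}{2}\right)} = \frac{1}{7573 + \left(- \frac{6227}{2696} + \frac{18031}{2}\right)} = \frac{1}{7573 + \frac{24299561}{2696}} = \frac{1}{\frac{44716369}{2696}} = \frac{2696}{44716369}$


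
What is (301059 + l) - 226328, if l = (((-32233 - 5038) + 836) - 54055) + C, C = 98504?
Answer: 82745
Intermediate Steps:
l = 8014 (l = (((-32233 - 5038) + 836) - 54055) + 98504 = ((-37271 + 836) - 54055) + 98504 = (-36435 - 54055) + 98504 = -90490 + 98504 = 8014)
(301059 + l) - 226328 = (301059 + 8014) - 226328 = 309073 - 226328 = 82745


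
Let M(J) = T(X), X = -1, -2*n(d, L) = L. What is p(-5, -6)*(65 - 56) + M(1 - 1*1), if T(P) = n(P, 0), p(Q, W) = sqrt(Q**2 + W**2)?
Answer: 9*sqrt(61) ≈ 70.292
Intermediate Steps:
n(d, L) = -L/2
T(P) = 0 (T(P) = -1/2*0 = 0)
M(J) = 0
p(-5, -6)*(65 - 56) + M(1 - 1*1) = sqrt((-5)**2 + (-6)**2)*(65 - 56) + 0 = sqrt(25 + 36)*9 + 0 = sqrt(61)*9 + 0 = 9*sqrt(61) + 0 = 9*sqrt(61)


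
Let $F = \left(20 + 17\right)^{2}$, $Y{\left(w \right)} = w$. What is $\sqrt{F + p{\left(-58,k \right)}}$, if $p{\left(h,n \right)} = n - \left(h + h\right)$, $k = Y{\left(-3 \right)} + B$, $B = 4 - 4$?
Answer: $\sqrt{1482} \approx 38.497$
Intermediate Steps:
$B = 0$
$k = -3$ ($k = -3 + 0 = -3$)
$F = 1369$ ($F = 37^{2} = 1369$)
$p{\left(h,n \right)} = n - 2 h$
$\sqrt{F + p{\left(-58,k \right)}} = \sqrt{1369 - -113} = \sqrt{1369 + \left(-3 + 116\right)} = \sqrt{1369 + 113} = \sqrt{1482}$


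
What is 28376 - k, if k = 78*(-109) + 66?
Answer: 36812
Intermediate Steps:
k = -8436 (k = -8502 + 66 = -8436)
28376 - k = 28376 - 1*(-8436) = 28376 + 8436 = 36812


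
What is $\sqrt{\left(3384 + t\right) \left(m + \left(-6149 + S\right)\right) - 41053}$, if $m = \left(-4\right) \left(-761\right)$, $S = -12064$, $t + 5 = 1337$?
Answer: $i \sqrt{71578057} \approx 8460.4 i$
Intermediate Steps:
$t = 1332$ ($t = -5 + 1337 = 1332$)
$m = 3044$
$\sqrt{\left(3384 + t\right) \left(m + \left(-6149 + S\right)\right) - 41053} = \sqrt{\left(3384 + 1332\right) \left(3044 - 18213\right) - 41053} = \sqrt{4716 \left(3044 - 18213\right) - 41053} = \sqrt{4716 \left(-15169\right) - 41053} = \sqrt{-71537004 - 41053} = \sqrt{-71578057} = i \sqrt{71578057}$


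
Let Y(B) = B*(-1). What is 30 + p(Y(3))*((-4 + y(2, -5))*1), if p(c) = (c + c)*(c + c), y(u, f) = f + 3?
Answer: -186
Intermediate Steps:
y(u, f) = 3 + f
Y(B) = -B
p(c) = 4*c**2 (p(c) = (2*c)*(2*c) = 4*c**2)
30 + p(Y(3))*((-4 + y(2, -5))*1) = 30 + (4*(-1*3)**2)*((-4 + (3 - 5))*1) = 30 + (4*(-3)**2)*((-4 - 2)*1) = 30 + (4*9)*(-6*1) = 30 + 36*(-6) = 30 - 216 = -186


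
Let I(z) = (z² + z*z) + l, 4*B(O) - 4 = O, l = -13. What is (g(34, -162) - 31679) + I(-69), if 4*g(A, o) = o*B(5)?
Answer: -178089/8 ≈ -22261.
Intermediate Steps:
B(O) = 1 + O/4
g(A, o) = 9*o/16 (g(A, o) = (o*(1 + (¼)*5))/4 = (o*(1 + 5/4))/4 = (o*(9/4))/4 = (9*o/4)/4 = 9*o/16)
I(z) = -13 + 2*z² (I(z) = (z² + z*z) - 13 = (z² + z²) - 13 = 2*z² - 13 = -13 + 2*z²)
(g(34, -162) - 31679) + I(-69) = ((9/16)*(-162) - 31679) + (-13 + 2*(-69)²) = (-729/8 - 31679) + (-13 + 2*4761) = -254161/8 + (-13 + 9522) = -254161/8 + 9509 = -178089/8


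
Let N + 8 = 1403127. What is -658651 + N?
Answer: 744468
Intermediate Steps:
N = 1403119 (N = -8 + 1403127 = 1403119)
-658651 + N = -658651 + 1403119 = 744468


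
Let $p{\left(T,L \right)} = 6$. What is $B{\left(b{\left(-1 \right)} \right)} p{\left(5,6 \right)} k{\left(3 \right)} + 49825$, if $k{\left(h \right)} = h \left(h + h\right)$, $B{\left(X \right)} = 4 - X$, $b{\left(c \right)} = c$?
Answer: $50365$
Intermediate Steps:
$k{\left(h \right)} = 2 h^{2}$ ($k{\left(h \right)} = h 2 h = 2 h^{2}$)
$B{\left(b{\left(-1 \right)} \right)} p{\left(5,6 \right)} k{\left(3 \right)} + 49825 = \left(4 - -1\right) 6 \cdot 2 \cdot 3^{2} + 49825 = \left(4 + 1\right) 6 \cdot 2 \cdot 9 + 49825 = 5 \cdot 6 \cdot 18 + 49825 = 30 \cdot 18 + 49825 = 540 + 49825 = 50365$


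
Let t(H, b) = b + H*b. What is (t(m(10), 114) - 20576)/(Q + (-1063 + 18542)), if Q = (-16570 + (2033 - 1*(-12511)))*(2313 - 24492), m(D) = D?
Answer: -19322/44952133 ≈ -0.00042984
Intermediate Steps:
Q = 44934654 (Q = (-16570 + (2033 + 12511))*(-22179) = (-16570 + 14544)*(-22179) = -2026*(-22179) = 44934654)
(t(m(10), 114) - 20576)/(Q + (-1063 + 18542)) = (114*(1 + 10) - 20576)/(44934654 + (-1063 + 18542)) = (114*11 - 20576)/(44934654 + 17479) = (1254 - 20576)/44952133 = -19322*1/44952133 = -19322/44952133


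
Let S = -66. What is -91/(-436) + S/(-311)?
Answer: 57077/135596 ≈ 0.42093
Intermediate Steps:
-91/(-436) + S/(-311) = -91/(-436) - 66/(-311) = -91*(-1/436) - 66*(-1/311) = 91/436 + 66/311 = 57077/135596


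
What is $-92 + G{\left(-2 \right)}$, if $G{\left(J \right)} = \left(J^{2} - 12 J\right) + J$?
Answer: $-66$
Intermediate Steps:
$G{\left(J \right)} = J^{2} - 11 J$
$-92 + G{\left(-2 \right)} = -92 - 2 \left(-11 - 2\right) = -92 - -26 = -92 + 26 = -66$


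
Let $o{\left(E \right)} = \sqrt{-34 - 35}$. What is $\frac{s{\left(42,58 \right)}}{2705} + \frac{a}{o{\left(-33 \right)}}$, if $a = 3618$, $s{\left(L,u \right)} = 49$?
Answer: $\frac{49}{2705} - \frac{1206 i \sqrt{69}}{23} \approx 0.018115 - 435.56 i$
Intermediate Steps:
$o{\left(E \right)} = i \sqrt{69}$ ($o{\left(E \right)} = \sqrt{-69} = i \sqrt{69}$)
$\frac{s{\left(42,58 \right)}}{2705} + \frac{a}{o{\left(-33 \right)}} = \frac{49}{2705} + \frac{3618}{i \sqrt{69}} = 49 \cdot \frac{1}{2705} + 3618 \left(- \frac{i \sqrt{69}}{69}\right) = \frac{49}{2705} - \frac{1206 i \sqrt{69}}{23}$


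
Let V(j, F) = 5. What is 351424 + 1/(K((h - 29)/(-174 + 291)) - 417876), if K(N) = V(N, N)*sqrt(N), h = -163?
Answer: 598316378165599693/1702548426316 - 5*I*sqrt(39)/851274213158 ≈ 3.5142e+5 - 3.668e-11*I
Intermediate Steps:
K(N) = 5*sqrt(N)
351424 + 1/(K((h - 29)/(-174 + 291)) - 417876) = 351424 + 1/(5*sqrt((-163 - 29)/(-174 + 291)) - 417876) = 351424 + 1/(5*sqrt(-192/117) - 417876) = 351424 + 1/(5*sqrt(-192*1/117) - 417876) = 351424 + 1/(5*sqrt(-64/39) - 417876) = 351424 + 1/(5*(8*I*sqrt(39)/39) - 417876) = 351424 + 1/(40*I*sqrt(39)/39 - 417876) = 351424 + 1/(-417876 + 40*I*sqrt(39)/39)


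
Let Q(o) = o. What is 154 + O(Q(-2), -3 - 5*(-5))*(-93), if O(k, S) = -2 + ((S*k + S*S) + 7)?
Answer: -41231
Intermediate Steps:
O(k, S) = 5 + S² + S*k (O(k, S) = -2 + ((S*k + S²) + 7) = -2 + ((S² + S*k) + 7) = -2 + (7 + S² + S*k) = 5 + S² + S*k)
154 + O(Q(-2), -3 - 5*(-5))*(-93) = 154 + (5 + (-3 - 5*(-5))² + (-3 - 5*(-5))*(-2))*(-93) = 154 + (5 + (-3 + 25)² + (-3 + 25)*(-2))*(-93) = 154 + (5 + 22² + 22*(-2))*(-93) = 154 + (5 + 484 - 44)*(-93) = 154 + 445*(-93) = 154 - 41385 = -41231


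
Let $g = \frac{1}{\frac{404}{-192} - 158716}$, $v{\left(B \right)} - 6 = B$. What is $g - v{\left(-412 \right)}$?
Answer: $\frac{3093098366}{7618469} \approx 406.0$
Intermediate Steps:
$v{\left(B \right)} = 6 + B$
$g = - \frac{48}{7618469}$ ($g = \frac{1}{404 \left(- \frac{1}{192}\right) - 158716} = \frac{1}{- \frac{101}{48} - 158716} = \frac{1}{- \frac{7618469}{48}} = - \frac{48}{7618469} \approx -6.3005 \cdot 10^{-6}$)
$g - v{\left(-412 \right)} = - \frac{48}{7618469} - \left(6 - 412\right) = - \frac{48}{7618469} - -406 = - \frac{48}{7618469} + 406 = \frac{3093098366}{7618469}$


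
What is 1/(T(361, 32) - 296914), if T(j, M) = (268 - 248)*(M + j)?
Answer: -1/289054 ≈ -3.4596e-6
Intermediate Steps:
T(j, M) = 20*M + 20*j (T(j, M) = 20*(M + j) = 20*M + 20*j)
1/(T(361, 32) - 296914) = 1/((20*32 + 20*361) - 296914) = 1/((640 + 7220) - 296914) = 1/(7860 - 296914) = 1/(-289054) = -1/289054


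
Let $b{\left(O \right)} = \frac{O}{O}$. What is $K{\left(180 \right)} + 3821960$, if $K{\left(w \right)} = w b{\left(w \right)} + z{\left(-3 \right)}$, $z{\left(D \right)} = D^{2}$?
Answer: $3822149$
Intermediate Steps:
$b{\left(O \right)} = 1$
$K{\left(w \right)} = 9 + w$ ($K{\left(w \right)} = w 1 + \left(-3\right)^{2} = w + 9 = 9 + w$)
$K{\left(180 \right)} + 3821960 = \left(9 + 180\right) + 3821960 = 189 + 3821960 = 3822149$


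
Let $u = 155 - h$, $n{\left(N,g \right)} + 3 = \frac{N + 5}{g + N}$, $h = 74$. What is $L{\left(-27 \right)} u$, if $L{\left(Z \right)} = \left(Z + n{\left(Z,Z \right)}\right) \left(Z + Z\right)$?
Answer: $129438$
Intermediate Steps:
$n{\left(N,g \right)} = -3 + \frac{5 + N}{N + g}$ ($n{\left(N,g \right)} = -3 + \frac{N + 5}{g + N} = -3 + \frac{5 + N}{N + g}$)
$L{\left(Z \right)} = 2 Z \left(Z + \frac{5 - 5 Z}{2 Z}\right)$ ($L{\left(Z \right)} = \left(Z + \frac{5 - 3 Z - 2 Z}{Z + Z}\right) \left(Z + Z\right) = \left(Z + \frac{5 - 5 Z}{2 Z}\right) 2 Z = 2 Z \left(Z + \frac{5 - 5 Z}{2 Z}\right)$)
$u = 81$ ($u = 155 - 74 = 81$)
$L{\left(-27 \right)} u = \left(5 - -135 + 2 \left(-27\right)^{2}\right) 81 = \left(5 + 135 + 2 \cdot 729\right) 81 = \left(5 + 135 + 1458\right) 81 = 1598 \cdot 81 = 129438$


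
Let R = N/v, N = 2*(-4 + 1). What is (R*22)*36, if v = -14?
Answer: 2376/7 ≈ 339.43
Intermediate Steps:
N = -6 (N = 2*(-3) = -6)
R = 3/7 (R = -6/(-14) = -6*(-1/14) = 3/7 ≈ 0.42857)
(R*22)*36 = ((3/7)*22)*36 = (66/7)*36 = 2376/7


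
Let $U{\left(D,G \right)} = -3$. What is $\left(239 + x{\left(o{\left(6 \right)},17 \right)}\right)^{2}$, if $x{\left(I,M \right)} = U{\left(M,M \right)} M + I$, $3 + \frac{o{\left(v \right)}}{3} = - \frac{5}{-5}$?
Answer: $33124$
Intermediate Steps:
$o{\left(v \right)} = -6$ ($o{\left(v \right)} = -9 + 3 \left(- \frac{5}{-5}\right) = -9 + 3 \left(\left(-5\right) \left(- \frac{1}{5}\right)\right) = -9 + 3 \cdot 1 = -9 + 3 = -6$)
$x{\left(I,M \right)} = I - 3 M$ ($x{\left(I,M \right)} = - 3 M + I = I - 3 M$)
$\left(239 + x{\left(o{\left(6 \right)},17 \right)}\right)^{2} = \left(239 - 57\right)^{2} = 182^{2} = 33124$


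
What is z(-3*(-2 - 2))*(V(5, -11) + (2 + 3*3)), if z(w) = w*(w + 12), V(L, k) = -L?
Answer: 1728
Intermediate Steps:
z(w) = w*(12 + w)
z(-3*(-2 - 2))*(V(5, -11) + (2 + 3*3)) = ((-3*(-2 - 2))*(12 - 3*(-2 - 2)))*(-1*5 + (2 + 3*3)) = ((-3*(-4))*(12 - 3*(-4)))*(-5 + (2 + 9)) = (12*(12 + 12))*(-5 + 11) = (12*24)*6 = 288*6 = 1728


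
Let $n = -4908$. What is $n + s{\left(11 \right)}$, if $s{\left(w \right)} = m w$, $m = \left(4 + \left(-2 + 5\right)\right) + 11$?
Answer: $-4710$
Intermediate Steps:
$m = 18$ ($m = \left(4 + 3\right) + 11 = 7 + 11 = 18$)
$s{\left(w \right)} = 18 w$
$n + s{\left(11 \right)} = -4908 + 18 \cdot 11 = -4908 + 198 = -4710$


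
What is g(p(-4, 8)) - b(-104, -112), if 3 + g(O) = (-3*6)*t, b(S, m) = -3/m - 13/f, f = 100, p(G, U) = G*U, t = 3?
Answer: -159311/2800 ≈ -56.897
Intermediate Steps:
b(S, m) = -13/100 - 3/m (b(S, m) = -3/m - 13/100 = -13/100 - 3/m)
g(O) = -57 (g(O) = -3 - 3*6*3 = -3 - 18*3 = -3 - 54 = -57)
g(p(-4, 8)) - b(-104, -112) = -57 - (-13/100 - 3/(-112)) = -57 - (-13/100 - 3*(-1/112)) = -57 - (-13/100 + 3/112) = -57 - 1*(-289/2800) = -57 + 289/2800 = -159311/2800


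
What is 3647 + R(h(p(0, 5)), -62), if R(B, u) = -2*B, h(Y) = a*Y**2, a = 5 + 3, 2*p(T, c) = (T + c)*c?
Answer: 1147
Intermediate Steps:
p(T, c) = c*(T + c)/2 (p(T, c) = ((T + c)*c)/2 = (c*(T + c))/2 = c*(T + c)/2)
a = 8
h(Y) = 8*Y**2
3647 + R(h(p(0, 5)), -62) = 3647 - 16*((1/2)*5*(0 + 5))**2 = 3647 - 16*((1/2)*5*5)**2 = 3647 - 16*(25/2)**2 = 3647 - 16*625/4 = 3647 - 2*1250 = 3647 - 2500 = 1147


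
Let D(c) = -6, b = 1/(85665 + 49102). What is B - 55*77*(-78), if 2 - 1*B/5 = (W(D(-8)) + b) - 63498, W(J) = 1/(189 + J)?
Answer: 15977016651880/24662361 ≈ 6.4783e+5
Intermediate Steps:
b = 1/134767 ≈ 7.4202e-6
B = 7830298942750/24662361 (B = 10 - 5*((1/(189 - 6) + 1/134767) - 63498) = 10 - 5*((1/183 + 1/134767) - 63498) = 10 - 5*(134950/24662361 - 63498) = 10 - 5*(-1566010463828/24662361) = 10 + 7830052319140/24662361 = 7830298942750/24662361 ≈ 3.1750e+5)
B - 55*77*(-78) = 7830298942750/24662361 - 55*77*(-78) = 7830298942750/24662361 - 4235*(-78) = 7830298942750/24662361 - 1*(-330330) = 7830298942750/24662361 + 330330 = 15977016651880/24662361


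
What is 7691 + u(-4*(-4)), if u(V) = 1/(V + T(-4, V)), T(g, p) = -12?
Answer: 30765/4 ≈ 7691.3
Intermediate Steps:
u(V) = 1/(-12 + V) (u(V) = 1/(V - 12) = 1/(-12 + V))
7691 + u(-4*(-4)) = 7691 + 1/(-12 - 4*(-4)) = 7691 + 1/(-12 + 16) = 7691 + 1/4 = 7691 + ¼ = 30765/4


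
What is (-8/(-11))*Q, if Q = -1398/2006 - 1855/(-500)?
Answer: 604426/275825 ≈ 2.1913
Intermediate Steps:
Q = 302213/100300 (Q = -1398*1/2006 - 1855*(-1/500) = -699/1003 + 371/100 = 302213/100300 ≈ 3.0131)
(-8/(-11))*Q = -8/(-11)*(302213/100300) = -8*(-1/11)*(302213/100300) = (8/11)*(302213/100300) = 604426/275825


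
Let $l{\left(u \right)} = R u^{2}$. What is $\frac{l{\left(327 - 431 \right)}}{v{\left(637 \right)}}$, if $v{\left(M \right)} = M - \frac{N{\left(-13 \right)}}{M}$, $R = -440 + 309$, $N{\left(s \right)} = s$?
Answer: $- \frac{34713952}{15607} \approx -2224.3$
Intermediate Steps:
$R = -131$
$l{\left(u \right)} = - 131 u^{2}$
$v{\left(M \right)} = M + \frac{13}{M}$ ($v{\left(M \right)} = M - - \frac{13}{M} = M + \frac{13}{M}$)
$\frac{l{\left(327 - 431 \right)}}{v{\left(637 \right)}} = \frac{\left(-131\right) \left(327 - 431\right)^{2}}{637 + \frac{13}{637}} = \frac{\left(-131\right) \left(-104\right)^{2}}{637 + 13 \cdot \frac{1}{637}} = \frac{\left(-131\right) 10816}{637 + \frac{1}{49}} = - \frac{1416896}{\frac{31214}{49}} = \left(-1416896\right) \frac{49}{31214} = - \frac{34713952}{15607}$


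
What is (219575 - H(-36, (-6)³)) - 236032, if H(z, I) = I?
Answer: -16241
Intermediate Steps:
(219575 - H(-36, (-6)³)) - 236032 = (219575 - 1*(-6)³) - 236032 = (219575 - 1*(-216)) - 236032 = (219575 + 216) - 236032 = 219791 - 236032 = -16241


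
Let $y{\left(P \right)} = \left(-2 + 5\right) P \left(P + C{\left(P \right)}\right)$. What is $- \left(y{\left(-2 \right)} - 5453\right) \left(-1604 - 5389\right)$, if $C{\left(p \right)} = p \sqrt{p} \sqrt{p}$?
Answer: $-38216745$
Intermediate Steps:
$C{\left(p \right)} = p^{2}$ ($C{\left(p \right)} = p^{\frac{3}{2}} \sqrt{p} = p^{2}$)
$y{\left(P \right)} = 3 P \left(P + P^{2}\right)$ ($y{\left(P \right)} = \left(-2 + 5\right) P \left(P + P^{2}\right) = 3 P \left(P + P^{2}\right)$)
$- \left(y{\left(-2 \right)} - 5453\right) \left(-1604 - 5389\right) = - \left(3 \left(-2\right)^{2} \left(1 - 2\right) - 5453\right) \left(-1604 - 5389\right) = - \left(3 \cdot 4 \left(-1\right) - 5453\right) \left(-6993\right) = - \left(-12 - 5453\right) \left(-6993\right) = - \left(-5465\right) \left(-6993\right) = \left(-1\right) 38216745 = -38216745$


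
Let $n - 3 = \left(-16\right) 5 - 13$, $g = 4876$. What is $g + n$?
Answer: $4786$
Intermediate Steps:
$n = -90$ ($n = 3 - 93 = -90$)
$g + n = 4876 - 90 = 4786$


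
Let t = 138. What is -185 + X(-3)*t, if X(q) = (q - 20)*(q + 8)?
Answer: -16055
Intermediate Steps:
X(q) = (-20 + q)*(8 + q)
-185 + X(-3)*t = -185 + (-160 + (-3)² - 12*(-3))*138 = -185 + (-160 + 9 + 36)*138 = -185 - 115*138 = -185 - 15870 = -16055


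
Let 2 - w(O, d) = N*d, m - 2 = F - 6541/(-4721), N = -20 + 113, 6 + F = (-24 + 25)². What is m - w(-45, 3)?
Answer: 1300095/4721 ≈ 275.39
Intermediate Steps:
F = -5 (F = -6 + (-24 + 25)² = -6 + 1² = -6 + 1 = -5)
N = 93
m = -7622/4721 (m = 2 + (-5 - 6541/(-4721)) = 2 + (-5 - 6541*(-1)/4721) = 2 + (-5 - 1*(-6541/4721)) = 2 + (-5 + 6541/4721) = 2 - 17064/4721 = -7622/4721 ≈ -1.6145)
w(O, d) = 2 - 93*d
m - w(-45, 3) = -7622/4721 - (2 - 93*3) = -7622/4721 - (2 - 279) = -7622/4721 - 1*(-277) = -7622/4721 + 277 = 1300095/4721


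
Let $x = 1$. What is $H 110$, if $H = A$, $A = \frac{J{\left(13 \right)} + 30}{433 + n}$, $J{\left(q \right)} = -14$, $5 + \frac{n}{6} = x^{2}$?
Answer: $\frac{1760}{409} \approx 4.3032$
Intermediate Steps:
$n = -24$ ($n = -30 + 6 \cdot 1^{2} = -30 + 6 \cdot 1 = -30 + 6 = -24$)
$A = \frac{16}{409}$ ($A = \frac{-14 + 30}{433 - 24} = \frac{16}{409} \approx 0.03912$)
$H = \frac{16}{409} \approx 0.03912$
$H 110 = \frac{16}{409} \cdot 110 = \frac{1760}{409}$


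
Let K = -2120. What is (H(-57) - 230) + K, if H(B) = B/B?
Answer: -2349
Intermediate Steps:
H(B) = 1
(H(-57) - 230) + K = (1 - 230) - 2120 = -229 - 2120 = -2349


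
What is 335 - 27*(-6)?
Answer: 497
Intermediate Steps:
335 - 27*(-6) = 335 - 1*(-162) = 335 + 162 = 497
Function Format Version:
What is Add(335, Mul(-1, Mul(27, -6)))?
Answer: 497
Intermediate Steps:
Add(335, Mul(-1, Mul(27, -6))) = Add(335, Mul(-1, -162)) = Add(335, 162) = 497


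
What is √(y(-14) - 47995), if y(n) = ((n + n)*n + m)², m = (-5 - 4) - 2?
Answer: √97166 ≈ 311.71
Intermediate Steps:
m = -11 (m = -9 - 2 = -11)
y(n) = (-11 + 2*n²)² (y(n) = ((n + n)*n - 11)² = ((2*n)*n - 11)² = (2*n² - 11)² = (-11 + 2*n²)²)
√(y(-14) - 47995) = √((-11 + 2*(-14)²)² - 47995) = √((-11 + 2*196)² - 47995) = √((-11 + 392)² - 47995) = √(381² - 47995) = √(145161 - 47995) = √97166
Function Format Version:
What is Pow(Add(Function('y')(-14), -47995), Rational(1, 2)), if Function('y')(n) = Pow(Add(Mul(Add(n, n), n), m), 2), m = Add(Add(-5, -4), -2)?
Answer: Pow(97166, Rational(1, 2)) ≈ 311.71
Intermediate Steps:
m = -11 (m = Add(-9, -2) = -11)
Function('y')(n) = Pow(Add(-11, Mul(2, Pow(n, 2))), 2) (Function('y')(n) = Pow(Add(Mul(Add(n, n), n), -11), 2) = Pow(Add(Mul(Mul(2, n), n), -11), 2) = Pow(Add(Mul(2, Pow(n, 2)), -11), 2) = Pow(Add(-11, Mul(2, Pow(n, 2))), 2))
Pow(Add(Function('y')(-14), -47995), Rational(1, 2)) = Pow(Add(Pow(Add(-11, Mul(2, Pow(-14, 2))), 2), -47995), Rational(1, 2)) = Pow(Add(Pow(Add(-11, Mul(2, 196)), 2), -47995), Rational(1, 2)) = Pow(Add(Pow(Add(-11, 392), 2), -47995), Rational(1, 2)) = Pow(Add(Pow(381, 2), -47995), Rational(1, 2)) = Pow(Add(145161, -47995), Rational(1, 2)) = Pow(97166, Rational(1, 2))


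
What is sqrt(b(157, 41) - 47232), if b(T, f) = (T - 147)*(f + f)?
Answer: 2*I*sqrt(11603) ≈ 215.43*I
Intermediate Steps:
b(T, f) = 2*f*(-147 + T) (b(T, f) = (-147 + T)*(2*f) = 2*f*(-147 + T))
sqrt(b(157, 41) - 47232) = sqrt(2*41*(-147 + 157) - 47232) = sqrt(2*41*10 - 47232) = sqrt(820 - 47232) = sqrt(-46412) = 2*I*sqrt(11603)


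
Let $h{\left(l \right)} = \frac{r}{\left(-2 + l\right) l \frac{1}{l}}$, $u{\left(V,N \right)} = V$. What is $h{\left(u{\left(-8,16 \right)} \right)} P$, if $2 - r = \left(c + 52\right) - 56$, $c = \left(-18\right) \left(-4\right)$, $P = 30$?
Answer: $198$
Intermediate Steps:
$c = 72$
$r = -66$ ($r = 2 - \left(\left(72 + 52\right) - 56\right) = 2 - \left(124 - 56\right) = 2 - 68 = -66$)
$h{\left(l \right)} = - \frac{66}{-2 + l}$ ($h{\left(l \right)} = - \frac{66}{\left(-2 + l\right) l \frac{1}{l}} = - \frac{66}{l \left(-2 + l\right) \frac{1}{l}} = - \frac{66}{-2 + l}$)
$h{\left(u{\left(-8,16 \right)} \right)} P = - \frac{66}{-2 - 8} \cdot 30 = - \frac{66}{-10} \cdot 30 = \left(-66\right) \left(- \frac{1}{10}\right) 30 = \frac{33}{5} \cdot 30 = 198$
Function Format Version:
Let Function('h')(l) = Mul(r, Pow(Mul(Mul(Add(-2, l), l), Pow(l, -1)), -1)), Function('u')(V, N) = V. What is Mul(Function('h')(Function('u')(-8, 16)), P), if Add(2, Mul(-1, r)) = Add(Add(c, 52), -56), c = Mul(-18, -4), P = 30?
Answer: 198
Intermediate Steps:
c = 72
r = -66 (r = Add(2, Mul(-1, Add(Add(72, 52), -56))) = Add(2, Mul(-1, Add(124, -56))) = Add(2, Mul(-1, 68)) = Add(2, -68) = -66)
Function('h')(l) = Mul(-66, Pow(Add(-2, l), -1)) (Function('h')(l) = Mul(-66, Pow(Mul(Mul(Add(-2, l), l), Pow(l, -1)), -1)) = Mul(-66, Pow(Mul(Mul(l, Add(-2, l)), Pow(l, -1)), -1)) = Mul(-66, Pow(Add(-2, l), -1)))
Mul(Function('h')(Function('u')(-8, 16)), P) = Mul(Mul(-66, Pow(Add(-2, -8), -1)), 30) = Mul(Mul(-66, Pow(-10, -1)), 30) = Mul(Mul(-66, Rational(-1, 10)), 30) = Mul(Rational(33, 5), 30) = 198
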